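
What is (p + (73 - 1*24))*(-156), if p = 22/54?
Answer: -69368/9 ≈ -7707.6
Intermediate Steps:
p = 11/27 (p = 22*(1/54) = 11/27 ≈ 0.40741)
(p + (73 - 1*24))*(-156) = (11/27 + (73 - 1*24))*(-156) = (11/27 + (73 - 24))*(-156) = (11/27 + 49)*(-156) = (1334/27)*(-156) = -69368/9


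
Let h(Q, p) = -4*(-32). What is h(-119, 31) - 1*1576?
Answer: -1448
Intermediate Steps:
h(Q, p) = 128 (h(Q, p) = -1*(-128) = 128)
h(-119, 31) - 1*1576 = 128 - 1*1576 = 128 - 1576 = -1448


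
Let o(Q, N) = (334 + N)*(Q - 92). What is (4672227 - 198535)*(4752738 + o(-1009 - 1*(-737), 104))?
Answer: 20549036305752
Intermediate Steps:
o(Q, N) = (-92 + Q)*(334 + N) (o(Q, N) = (334 + N)*(-92 + Q) = (-92 + Q)*(334 + N))
(4672227 - 198535)*(4752738 + o(-1009 - 1*(-737), 104)) = (4672227 - 198535)*(4752738 + (-30728 - 92*104 + 334*(-1009 - 1*(-737)) + 104*(-1009 - 1*(-737)))) = 4473692*(4752738 + (-30728 - 9568 + 334*(-1009 + 737) + 104*(-1009 + 737))) = 4473692*(4752738 + (-30728 - 9568 + 334*(-272) + 104*(-272))) = 4473692*(4752738 + (-30728 - 9568 - 90848 - 28288)) = 4473692*(4752738 - 159432) = 4473692*4593306 = 20549036305752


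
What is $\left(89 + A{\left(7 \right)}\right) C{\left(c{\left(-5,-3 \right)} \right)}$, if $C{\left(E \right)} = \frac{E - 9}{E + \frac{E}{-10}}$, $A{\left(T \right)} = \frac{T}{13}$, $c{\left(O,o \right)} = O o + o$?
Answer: $\frac{970}{39} \approx 24.872$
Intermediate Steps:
$c{\left(O,o \right)} = o + O o$
$A{\left(T \right)} = \frac{T}{13}$ ($A{\left(T \right)} = T \frac{1}{13} = \frac{T}{13}$)
$C{\left(E \right)} = \frac{10 \left(-9 + E\right)}{9 E}$ ($C{\left(E \right)} = \frac{-9 + E}{E + E \left(- \frac{1}{10}\right)} = \frac{-9 + E}{E - \frac{E}{10}} = \frac{-9 + E}{\frac{9}{10} E} = \left(-9 + E\right) \frac{10}{9 E} = \frac{10 \left(-9 + E\right)}{9 E}$)
$\left(89 + A{\left(7 \right)}\right) C{\left(c{\left(-5,-3 \right)} \right)} = \left(89 + \frac{1}{13} \cdot 7\right) \left(\frac{10}{9} - \frac{10}{\left(-3\right) \left(1 - 5\right)}\right) = \left(89 + \frac{7}{13}\right) \left(\frac{10}{9} - \frac{10}{\left(-3\right) \left(-4\right)}\right) = \frac{1164 \left(\frac{10}{9} - \frac{10}{12}\right)}{13} = \frac{1164 \left(\frac{10}{9} - \frac{5}{6}\right)}{13} = \frac{1164}{13} \cdot \frac{5}{18} = \frac{970}{39}$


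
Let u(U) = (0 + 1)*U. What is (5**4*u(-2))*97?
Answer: -121250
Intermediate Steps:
u(U) = U (u(U) = 1*U = U)
(5**4*u(-2))*97 = (5**4*(-2))*97 = (625*(-2))*97 = -1250*97 = -121250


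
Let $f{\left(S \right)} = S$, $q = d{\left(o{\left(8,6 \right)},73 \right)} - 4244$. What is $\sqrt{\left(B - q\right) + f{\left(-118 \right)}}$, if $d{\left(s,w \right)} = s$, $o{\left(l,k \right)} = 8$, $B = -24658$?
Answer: $2 i \sqrt{5135} \approx 143.32 i$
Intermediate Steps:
$q = -4236$ ($q = 8 - 4244 = -4236$)
$\sqrt{\left(B - q\right) + f{\left(-118 \right)}} = \sqrt{\left(-24658 - -4236\right) - 118} = \sqrt{\left(-24658 + 4236\right) - 118} = \sqrt{-20422 - 118} = \sqrt{-20540} = 2 i \sqrt{5135}$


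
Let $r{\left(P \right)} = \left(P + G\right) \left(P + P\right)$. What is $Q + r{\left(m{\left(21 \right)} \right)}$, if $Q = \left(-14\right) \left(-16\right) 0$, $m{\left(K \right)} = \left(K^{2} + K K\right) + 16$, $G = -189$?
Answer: $1273364$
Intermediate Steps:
$m{\left(K \right)} = 16 + 2 K^{2}$ ($m{\left(K \right)} = \left(K^{2} + K^{2}\right) + 16 = 2 K^{2} + 16 = 16 + 2 K^{2}$)
$r{\left(P \right)} = 2 P \left(-189 + P\right)$ ($r{\left(P \right)} = \left(P - 189\right) \left(P + P\right) = \left(-189 + P\right) 2 P = 2 P \left(-189 + P\right)$)
$Q = 0$ ($Q = 224 \cdot 0 = 0$)
$Q + r{\left(m{\left(21 \right)} \right)} = 0 + 2 \left(16 + 2 \cdot 21^{2}\right) \left(-189 + \left(16 + 2 \cdot 21^{2}\right)\right) = 0 + 2 \left(16 + 2 \cdot 441\right) \left(-189 + \left(16 + 2 \cdot 441\right)\right) = 0 + 2 \left(16 + 882\right) \left(-189 + \left(16 + 882\right)\right) = 0 + 2 \cdot 898 \left(-189 + 898\right) = 0 + 2 \cdot 898 \cdot 709 = 0 + 1273364 = 1273364$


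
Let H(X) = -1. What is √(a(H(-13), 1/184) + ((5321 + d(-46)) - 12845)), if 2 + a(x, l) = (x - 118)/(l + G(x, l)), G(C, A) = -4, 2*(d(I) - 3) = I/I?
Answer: I*√330428490/210 ≈ 86.56*I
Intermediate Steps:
d(I) = 7/2 (d(I) = 3 + (I/I)/2 = 3 + (½)*1 = 3 + ½ = 7/2)
a(x, l) = -2 + (-118 + x)/(-4 + l) (a(x, l) = -2 + (x - 118)/(l - 4) = -2 + (-118 + x)/(-4 + l))
√(a(H(-13), 1/184) + ((5321 + d(-46)) - 12845)) = √((-110 - 1 - 2/184)/(-4 + 1/184) + ((5321 + 7/2) - 12845)) = √((-110 - 1 - 2*1/184)/(-4 + 1/184) + (10649/2 - 12845)) = √((-110 - 1 - 1/92)/(-735/184) - 15041/2) = √(-184/735*(-10213/92) - 15041/2) = √(2918/105 - 15041/2) = √(-1573469/210) = I*√330428490/210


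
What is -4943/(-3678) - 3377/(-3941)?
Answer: 31900969/14494998 ≈ 2.2008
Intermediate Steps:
-4943/(-3678) - 3377/(-3941) = -4943*(-1/3678) - 3377*(-1/3941) = 4943/3678 + 3377/3941 = 31900969/14494998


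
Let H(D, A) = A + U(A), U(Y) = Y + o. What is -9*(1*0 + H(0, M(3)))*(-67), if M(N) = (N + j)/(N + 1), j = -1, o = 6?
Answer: 4221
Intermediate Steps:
U(Y) = 6 + Y (U(Y) = Y + 6 = 6 + Y)
M(N) = (-1 + N)/(1 + N) (M(N) = (N - 1)/(N + 1) = (-1 + N)/(1 + N))
H(D, A) = 6 + 2*A (H(D, A) = A + (6 + A) = 6 + 2*A)
-9*(1*0 + H(0, M(3)))*(-67) = -9*(1*0 + (6 + 2*((-1 + 3)/(1 + 3))))*(-67) = -9*(0 + (6 + 2*(2/4)))*(-67) = -9*(0 + (6 + 2*((¼)*2)))*(-67) = -9*(0 + (6 + 2*(½)))*(-67) = -9*(0 + (6 + 1))*(-67) = -9*(0 + 7)*(-67) = -9*7*(-67) = -63*(-67) = 4221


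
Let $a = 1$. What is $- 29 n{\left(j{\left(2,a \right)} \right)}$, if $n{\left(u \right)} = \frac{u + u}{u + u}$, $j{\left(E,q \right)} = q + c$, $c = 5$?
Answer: $-29$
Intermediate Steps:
$j{\left(E,q \right)} = 5 + q$ ($j{\left(E,q \right)} = q + 5 = 5 + q$)
$n{\left(u \right)} = 1$ ($n{\left(u \right)} = \frac{2 u}{2 u} = 2 u \frac{1}{2 u} = 1$)
$- 29 n{\left(j{\left(2,a \right)} \right)} = \left(-29\right) 1 = -29$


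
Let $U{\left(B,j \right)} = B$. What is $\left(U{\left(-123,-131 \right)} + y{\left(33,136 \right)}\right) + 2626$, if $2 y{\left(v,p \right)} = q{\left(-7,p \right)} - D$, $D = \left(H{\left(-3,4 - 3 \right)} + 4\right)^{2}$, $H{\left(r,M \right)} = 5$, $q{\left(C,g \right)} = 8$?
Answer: $\frac{4933}{2} \approx 2466.5$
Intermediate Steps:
$D = 81$ ($D = \left(5 + 4\right)^{2} = 9^{2} = 81$)
$y{\left(v,p \right)} = - \frac{73}{2}$ ($y{\left(v,p \right)} = \frac{8 - 81}{2} = \frac{1}{2} \left(-73\right) = - \frac{73}{2}$)
$\left(U{\left(-123,-131 \right)} + y{\left(33,136 \right)}\right) + 2626 = \left(-123 - \frac{73}{2}\right) + 2626 = - \frac{319}{2} + 2626 = \frac{4933}{2}$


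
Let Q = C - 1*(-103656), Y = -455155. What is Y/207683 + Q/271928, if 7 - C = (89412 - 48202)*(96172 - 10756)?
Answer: -731145021330891/56474822824 ≈ -12946.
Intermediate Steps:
C = -3519993353 (C = 7 - (89412 - 48202)*(96172 - 10756) = 7 - 41210*85416 = 7 - 1*3519993360 = 7 - 3519993360 = -3519993353)
Q = -3519889697 (Q = -3519993353 - 1*(-103656) = -3519993353 + 103656 = -3519889697)
Y/207683 + Q/271928 = -455155/207683 - 3519889697/271928 = -731145021330891/56474822824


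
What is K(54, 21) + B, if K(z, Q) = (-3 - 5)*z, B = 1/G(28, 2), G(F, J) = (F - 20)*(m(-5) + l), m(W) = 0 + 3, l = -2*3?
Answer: -10369/24 ≈ -432.04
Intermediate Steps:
l = -6
m(W) = 3
G(F, J) = 60 - 3*F (G(F, J) = (F - 20)*(3 - 6) = (-20 + F)*(-3) = 60 - 3*F)
B = -1/24 (B = 1/(60 - 3*28) = 1/(60 - 84) = 1/(-24) = -1/24 ≈ -0.041667)
K(z, Q) = -8*z
K(54, 21) + B = -8*54 - 1/24 = -432 - 1/24 = -10369/24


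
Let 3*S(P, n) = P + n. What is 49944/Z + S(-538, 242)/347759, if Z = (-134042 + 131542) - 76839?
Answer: -52128910832/82772553903 ≈ -0.62978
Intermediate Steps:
Z = -79339 (Z = -2500 - 76839 = -79339)
S(P, n) = P/3 + n/3 (S(P, n) = (P + n)/3 = P/3 + n/3)
49944/Z + S(-538, 242)/347759 = 49944/(-79339) + ((⅓)*(-538) + (⅓)*242)/347759 = 49944*(-1/79339) + (-538/3 + 242/3)*(1/347759) = -49944/79339 - 296/3*1/347759 = -49944/79339 - 296/1043277 = -52128910832/82772553903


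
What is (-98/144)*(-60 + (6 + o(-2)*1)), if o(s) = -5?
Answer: 2891/72 ≈ 40.153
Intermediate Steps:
(-98/144)*(-60 + (6 + o(-2)*1)) = (-98/144)*(-60 + (6 - 5*1)) = (-98*1/144)*(-60 + (6 - 5)) = -49*(-60 + 1)/72 = -49/72*(-59) = 2891/72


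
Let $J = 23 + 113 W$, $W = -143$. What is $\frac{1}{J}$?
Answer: $- \frac{1}{16136} \approx -6.1973 \cdot 10^{-5}$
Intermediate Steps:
$J = -16136$ ($J = 23 + 113 \left(-143\right) = 23 - 16159 = -16136$)
$\frac{1}{J} = \frac{1}{-16136} = - \frac{1}{16136}$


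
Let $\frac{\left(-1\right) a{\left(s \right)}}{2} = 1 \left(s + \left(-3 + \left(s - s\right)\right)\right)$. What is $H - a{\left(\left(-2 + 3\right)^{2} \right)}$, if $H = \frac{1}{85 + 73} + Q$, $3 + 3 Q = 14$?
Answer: $- \frac{155}{474} \approx -0.327$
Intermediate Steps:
$Q = \frac{11}{3}$ ($Q = -1 + \frac{1}{3} \cdot 14 = -1 + \frac{14}{3} = \frac{11}{3} \approx 3.6667$)
$a{\left(s \right)} = 6 - 2 s$ ($a{\left(s \right)} = - 2 \cdot 1 \left(s + \left(-3 + \left(s - s\right)\right)\right) = - 2 \cdot 1 \left(s + \left(-3 + 0\right)\right) = - 2 \cdot 1 \left(s - 3\right) = - 2 \cdot 1 \left(-3 + s\right) = - 2 \left(-3 + s\right) = 6 - 2 s$)
$H = \frac{1741}{474}$ ($H = \frac{1}{85 + 73} + \frac{11}{3} = \frac{1}{158} + \frac{11}{3} = \frac{1741}{474} \approx 3.673$)
$H - a{\left(\left(-2 + 3\right)^{2} \right)} = \frac{1741}{474} - \left(6 - 2 \left(-2 + 3\right)^{2}\right) = \frac{1741}{474} - \left(6 - 2 \cdot 1^{2}\right) = \frac{1741}{474} - \left(6 - 2\right) = \frac{1741}{474} - 4 = - \frac{155}{474}$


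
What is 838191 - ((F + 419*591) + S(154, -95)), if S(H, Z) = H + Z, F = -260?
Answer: 590763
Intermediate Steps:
838191 - ((F + 419*591) + S(154, -95)) = 838191 - ((-260 + 419*591) + (154 - 95)) = 838191 - ((-260 + 247629) + 59) = 838191 - (247369 + 59) = 838191 - 1*247428 = 838191 - 247428 = 590763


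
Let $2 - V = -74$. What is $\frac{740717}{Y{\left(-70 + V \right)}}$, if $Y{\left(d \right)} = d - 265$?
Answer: $- \frac{740717}{259} \approx -2859.9$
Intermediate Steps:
$V = 76$ ($V = 2 - -74 = 2 + 74 = 76$)
$Y{\left(d \right)} = -265 + d$
$\frac{740717}{Y{\left(-70 + V \right)}} = \frac{740717}{-265 + \left(-70 + 76\right)} = \frac{740717}{-265 + 6} = \frac{740717}{-259} = 740717 \left(- \frac{1}{259}\right) = - \frac{740717}{259}$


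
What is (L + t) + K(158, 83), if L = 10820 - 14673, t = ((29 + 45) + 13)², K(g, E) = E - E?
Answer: 3716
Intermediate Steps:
K(g, E) = 0
t = 7569 (t = (74 + 13)² = 87² = 7569)
L = -3853
(L + t) + K(158, 83) = (-3853 + 7569) + 0 = 3716 + 0 = 3716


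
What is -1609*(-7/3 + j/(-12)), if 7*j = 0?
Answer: 11263/3 ≈ 3754.3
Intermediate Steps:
j = 0 (j = (1/7)*0 = 0)
-1609*(-7/3 + j/(-12)) = -1609*(-7/3 + 0/(-12)) = -1609*(-7*1/3 + 0*(-1/12)) = -1609*(-7/3 + 0) = -1609*(-7/3) = 11263/3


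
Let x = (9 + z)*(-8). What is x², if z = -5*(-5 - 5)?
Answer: 222784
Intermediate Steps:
z = 50 (z = -5*(-10) = 50)
x = -472 (x = (9 + 50)*(-8) = 59*(-8) = -472)
x² = (-472)² = 222784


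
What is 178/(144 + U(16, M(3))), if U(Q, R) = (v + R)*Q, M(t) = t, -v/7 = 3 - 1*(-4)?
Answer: -89/296 ≈ -0.30068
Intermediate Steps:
v = -49 (v = -7*(3 - 1*(-4)) = -7*(3 + 4) = -7*7 = -49)
U(Q, R) = Q*(-49 + R) (U(Q, R) = (-49 + R)*Q = Q*(-49 + R))
178/(144 + U(16, M(3))) = 178/(144 + 16*(-49 + 3)) = 178/(144 + 16*(-46)) = 178/(144 - 736) = 178/(-592) = -1/592*178 = -89/296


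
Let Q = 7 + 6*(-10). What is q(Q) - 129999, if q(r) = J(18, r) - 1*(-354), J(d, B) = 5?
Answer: -129640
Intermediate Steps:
Q = -53 (Q = 7 - 60 = -53)
q(r) = 359 (q(r) = 5 - 1*(-354) = 5 + 354 = 359)
q(Q) - 129999 = 359 - 129999 = -129640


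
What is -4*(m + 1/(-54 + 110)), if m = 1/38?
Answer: -47/266 ≈ -0.17669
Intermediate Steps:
m = 1/38 ≈ 0.026316
-4*(m + 1/(-54 + 110)) = -4*(1/38 + 1/(-54 + 110)) = -4*(1/38 + 1/56) = -4*47/1064 = -47/266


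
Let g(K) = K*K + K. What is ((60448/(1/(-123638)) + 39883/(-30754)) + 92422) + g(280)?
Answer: -229839979736271/30754 ≈ -7.4735e+9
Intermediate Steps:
g(K) = K + K**2 (g(K) = K**2 + K = K + K**2)
((60448/(1/(-123638)) + 39883/(-30754)) + 92422) + g(280) = ((60448/(1/(-123638)) + 39883/(-30754)) + 92422) + 280*(1 + 280) = ((60448/(-1/123638) + 39883*(-1/30754)) + 92422) + 280*281 = ((60448*(-123638) - 39883/30754) + 92422) + 78680 = ((-7473669824 - 39883/30754) + 92422) + 78680 = (-229845241807179/30754 + 92422) + 78680 = -229842399460991/30754 + 78680 = -229839979736271/30754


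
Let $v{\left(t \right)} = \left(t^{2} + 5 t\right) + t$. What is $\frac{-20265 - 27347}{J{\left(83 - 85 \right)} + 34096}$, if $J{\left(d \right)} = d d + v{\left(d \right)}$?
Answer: $- \frac{11903}{8523} \approx -1.3966$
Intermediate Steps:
$v{\left(t \right)} = t^{2} + 6 t$
$J{\left(d \right)} = d^{2} + d \left(6 + d\right)$ ($J{\left(d \right)} = d d + d \left(6 + d\right) = d^{2} + d \left(6 + d\right)$)
$\frac{-20265 - 27347}{J{\left(83 - 85 \right)} + 34096} = \frac{-20265 - 27347}{2 \left(83 - 85\right) \left(3 + \left(83 - 85\right)\right) + 34096} = - \frac{47612}{2 \left(-2\right) \left(3 - 2\right) + 34096} = - \frac{47612}{2 \left(-2\right) 1 + 34096} = - \frac{47612}{-4 + 34096} = - \frac{47612}{34092} = \left(-47612\right) \frac{1}{34092} = - \frac{11903}{8523}$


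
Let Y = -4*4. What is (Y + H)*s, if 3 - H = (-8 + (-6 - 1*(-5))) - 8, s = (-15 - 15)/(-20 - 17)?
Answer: 120/37 ≈ 3.2432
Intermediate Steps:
Y = -16
s = 30/37 (s = -30/(-37) = -30*(-1/37) = 30/37 ≈ 0.81081)
H = 20 (H = 3 - ((-8 + (-6 - 1*(-5))) - 8) = 3 - ((-8 + (-6 + 5)) - 8) = 3 - ((-8 - 1) - 8) = 3 - (-9 - 8) = 3 - 1*(-17) = 3 + 17 = 20)
(Y + H)*s = (-16 + 20)*(30/37) = 4*(30/37) = 120/37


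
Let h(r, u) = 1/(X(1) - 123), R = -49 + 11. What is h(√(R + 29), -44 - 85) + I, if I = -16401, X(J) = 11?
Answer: -1836913/112 ≈ -16401.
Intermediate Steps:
R = -38
h(r, u) = -1/112 (h(r, u) = 1/(11 - 123) = 1/(-112) = -1/112)
h(√(R + 29), -44 - 85) + I = -1/112 - 16401 = -1836913/112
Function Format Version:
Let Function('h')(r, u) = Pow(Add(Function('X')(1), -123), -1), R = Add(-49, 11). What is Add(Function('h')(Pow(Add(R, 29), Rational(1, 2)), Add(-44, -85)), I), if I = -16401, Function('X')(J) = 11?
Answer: Rational(-1836913, 112) ≈ -16401.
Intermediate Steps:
R = -38
Function('h')(r, u) = Rational(-1, 112) (Function('h')(r, u) = Pow(Add(11, -123), -1) = Pow(-112, -1) = Rational(-1, 112))
Add(Function('h')(Pow(Add(R, 29), Rational(1, 2)), Add(-44, -85)), I) = Add(Rational(-1, 112), -16401) = Rational(-1836913, 112)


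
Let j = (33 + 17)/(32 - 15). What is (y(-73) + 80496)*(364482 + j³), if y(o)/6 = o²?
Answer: 201414095173020/4913 ≈ 4.0996e+10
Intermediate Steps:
j = 50/17 ≈ 2.9412
y(o) = 6*o²
(y(-73) + 80496)*(364482 + j³) = (6*(-73)² + 80496)*(364482 + (50/17)³) = (6*5329 + 80496)*(364482 + 125000/4913) = (31974 + 80496)*(1790825066/4913) = 112470*(1790825066/4913) = 201414095173020/4913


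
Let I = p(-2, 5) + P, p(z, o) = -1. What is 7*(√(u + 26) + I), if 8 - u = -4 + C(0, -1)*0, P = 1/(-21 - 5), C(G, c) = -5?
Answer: -189/26 + 7*√38 ≈ 35.882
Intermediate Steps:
P = -1/26 (P = 1/(-26) = -1/26 ≈ -0.038462)
u = 12 (u = 8 - (-4 - 5*0) = 8 - (-4 + 0) = 8 - 1*(-4) = 8 + 4 = 12)
I = -27/26 (I = -1 - 1/26 = -27/26 ≈ -1.0385)
7*(√(u + 26) + I) = 7*(√(12 + 26) - 27/26) = 7*(√38 - 27/26) = 7*(-27/26 + √38) = -189/26 + 7*√38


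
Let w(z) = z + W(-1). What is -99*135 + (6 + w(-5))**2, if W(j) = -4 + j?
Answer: -13349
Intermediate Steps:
w(z) = -5 + z (w(z) = z + (-4 - 1) = z - 5 = -5 + z)
-99*135 + (6 + w(-5))**2 = -99*135 + (6 + (-5 - 5))**2 = -13365 + (6 - 10)**2 = -13365 + (-4)**2 = -13365 + 16 = -13349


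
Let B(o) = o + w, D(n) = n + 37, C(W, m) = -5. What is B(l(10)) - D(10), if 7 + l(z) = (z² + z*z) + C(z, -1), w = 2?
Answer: 143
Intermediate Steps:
D(n) = 37 + n
l(z) = -12 + 2*z² (l(z) = -7 + ((z² + z*z) - 5) = -7 + ((z² + z²) - 5) = -7 + (2*z² - 5) = -7 + (-5 + 2*z²) = -12 + 2*z²)
B(o) = 2 + o (B(o) = o + 2 = 2 + o)
B(l(10)) - D(10) = (2 + (-12 + 2*10²)) - (37 + 10) = (2 + (-12 + 2*100)) - 1*47 = (2 + (-12 + 200)) - 47 = (2 + 188) - 47 = 190 - 47 = 143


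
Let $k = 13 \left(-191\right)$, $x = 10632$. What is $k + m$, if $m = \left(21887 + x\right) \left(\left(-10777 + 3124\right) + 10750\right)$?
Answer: $100708860$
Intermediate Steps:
$m = 100711343$ ($m = \left(21887 + 10632\right) \left(\left(-10777 + 3124\right) + 10750\right) = 32519 \left(-7653 + 10750\right) = 32519 \cdot 3097 = 100711343$)
$k = -2483$
$k + m = -2483 + 100711343 = 100708860$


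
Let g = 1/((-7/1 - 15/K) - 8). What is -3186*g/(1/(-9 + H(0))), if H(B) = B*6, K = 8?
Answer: -8496/5 ≈ -1699.2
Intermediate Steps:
H(B) = 6*B
g = -8/135 (g = 1/((-7/1 - 15/8) - 8) = 1/((-7*1 - 15*1/8) - 8) = 1/((-7 - 15/8) - 8) = 1/(-71/8 - 8) = 1/(-135/8) = -8/135 ≈ -0.059259)
-3186*g/(1/(-9 + H(0))) = -(-944)/(5*(1/(-9 + 6*0))) = -(-944)/(5*(1/(-9 + 0))) = -(-944)/(5*(1/(-9))) = -(-944)/(5*(-1/9)) = -(-944)*(-9)/5 = -3186*8/15 = -8496/5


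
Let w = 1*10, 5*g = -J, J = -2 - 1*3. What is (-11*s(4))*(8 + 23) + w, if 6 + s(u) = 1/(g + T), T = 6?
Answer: 14051/7 ≈ 2007.3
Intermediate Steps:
J = -5 (J = -2 - 3 = -5)
g = 1 (g = (-1*(-5))/5 = (⅕)*5 = 1)
w = 10
s(u) = -41/7 (s(u) = -6 + 1/(1 + 6) = -6 + 1/7 = -6 + ⅐ = -41/7)
(-11*s(4))*(8 + 23) + w = (-11*(-41/7))*(8 + 23) + 10 = (451/7)*31 + 10 = 13981/7 + 10 = 14051/7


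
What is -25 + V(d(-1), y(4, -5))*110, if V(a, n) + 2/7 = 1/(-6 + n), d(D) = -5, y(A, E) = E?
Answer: -465/7 ≈ -66.429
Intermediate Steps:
V(a, n) = -2/7 + 1/(-6 + n)
-25 + V(d(-1), y(4, -5))*110 = -25 + ((19 - 2*(-5))/(7*(-6 - 5)))*110 = -25 + ((⅐)*(19 + 10)/(-11))*110 = -25 + ((⅐)*(-1/11)*29)*110 = -25 - 29/77*110 = -25 - 290/7 = -465/7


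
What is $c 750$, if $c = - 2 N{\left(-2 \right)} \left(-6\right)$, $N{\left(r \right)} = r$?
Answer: $-18000$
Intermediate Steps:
$c = -24$ ($c = \left(-2\right) \left(-2\right) \left(-6\right) = 4 \left(-6\right) = -24$)
$c 750 = \left(-24\right) 750 = -18000$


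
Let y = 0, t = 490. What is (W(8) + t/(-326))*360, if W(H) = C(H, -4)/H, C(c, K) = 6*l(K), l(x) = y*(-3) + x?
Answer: -264240/163 ≈ -1621.1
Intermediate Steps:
l(x) = x (l(x) = 0*(-3) + x = 0 + x = x)
C(c, K) = 6*K
W(H) = -24/H (W(H) = (6*(-4))/H = -24/H)
(W(8) + t/(-326))*360 = (-24/8 + 490/(-326))*360 = (-24*⅛ + 490*(-1/326))*360 = (-3 - 245/163)*360 = -734/163*360 = -264240/163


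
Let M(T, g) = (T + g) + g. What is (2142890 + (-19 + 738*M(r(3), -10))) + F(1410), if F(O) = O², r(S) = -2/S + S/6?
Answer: 4116088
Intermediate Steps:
r(S) = -2/S + S/6 (r(S) = -2/S + S*(⅙) = -2/S + S/6)
M(T, g) = T + 2*g
(2142890 + (-19 + 738*M(r(3), -10))) + F(1410) = (2142890 + (-19 + 738*((-2/3 + (⅙)*3) + 2*(-10)))) + 1410² = (2142890 + (-19 + 738*((-2*⅓ + ½) - 20))) + 1988100 = (2142890 + (-19 + 738*((-⅔ + ½) - 20))) + 1988100 = (2142890 + (-19 + 738*(-⅙ - 20))) + 1988100 = (2142890 + (-19 + 738*(-121/6))) + 1988100 = (2142890 + (-19 - 14883)) + 1988100 = (2142890 - 14902) + 1988100 = 2127988 + 1988100 = 4116088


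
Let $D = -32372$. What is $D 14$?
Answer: $-453208$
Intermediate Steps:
$D 14 = \left(-32372\right) 14 = -453208$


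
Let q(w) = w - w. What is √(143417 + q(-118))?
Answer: √143417 ≈ 378.70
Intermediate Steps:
q(w) = 0
√(143417 + q(-118)) = √(143417 + 0) = √143417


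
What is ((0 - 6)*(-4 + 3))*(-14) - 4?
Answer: -88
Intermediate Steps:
((0 - 6)*(-4 + 3))*(-14) - 4 = -6*(-1)*(-14) - 4 = 6*(-14) - 4 = -84 - 4 = -88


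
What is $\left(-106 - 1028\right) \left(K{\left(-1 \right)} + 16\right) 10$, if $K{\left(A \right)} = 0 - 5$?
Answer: $-124740$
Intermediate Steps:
$K{\left(A \right)} = -5$ ($K{\left(A \right)} = 0 - 5 = -5$)
$\left(-106 - 1028\right) \left(K{\left(-1 \right)} + 16\right) 10 = \left(-106 - 1028\right) \left(-5 + 16\right) 10 = - 1134 \cdot 11 \cdot 10 = \left(-1134\right) 110 = -124740$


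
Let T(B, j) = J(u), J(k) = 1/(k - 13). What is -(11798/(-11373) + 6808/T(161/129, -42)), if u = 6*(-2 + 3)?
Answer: 31882558/669 ≈ 47657.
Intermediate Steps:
u = 6 (u = 6*1 = 6)
J(k) = 1/(-13 + k)
T(B, j) = -1/7 (T(B, j) = 1/(-13 + 6) = 1/(-7) = -1/7)
-(11798/(-11373) + 6808/T(161/129, -42)) = -(11798/(-11373) + 6808/(-1/7)) = -(11798*(-1/11373) + 6808*(-7)) = -(-694/669 - 47656) = -1*(-31882558/669) = 31882558/669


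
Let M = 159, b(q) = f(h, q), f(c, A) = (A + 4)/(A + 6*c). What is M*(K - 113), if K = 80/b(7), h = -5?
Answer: -490197/11 ≈ -44563.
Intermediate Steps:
f(c, A) = (4 + A)/(A + 6*c)
b(q) = (4 + q)/(-30 + q) (b(q) = (4 + q)/(q + 6*(-5)) = (4 + q)/(q - 30) = (4 + q)/(-30 + q))
K = -1840/11 (K = 80/(((4 + 7)/(-30 + 7))) = 80/((11/(-23))) = 80/((-1/23*11)) = 80/(-11/23) = 80*(-23/11) = -1840/11 ≈ -167.27)
M*(K - 113) = 159*(-1840/11 - 113) = 159*(-3083/11) = -490197/11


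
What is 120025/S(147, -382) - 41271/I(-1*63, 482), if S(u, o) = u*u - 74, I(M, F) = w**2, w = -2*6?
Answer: -58099159/206736 ≈ -281.03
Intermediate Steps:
w = -12
I(M, F) = 144 (I(M, F) = (-12)**2 = 144)
S(u, o) = -74 + u**2 (S(u, o) = u**2 - 74 = -74 + u**2)
120025/S(147, -382) - 41271/I(-1*63, 482) = 120025/(-74 + 147**2) - 41271/144 = 120025/(-74 + 21609) - 41271*1/144 = 120025/21535 - 13757/48 = 120025*(1/21535) - 13757/48 = 24005/4307 - 13757/48 = -58099159/206736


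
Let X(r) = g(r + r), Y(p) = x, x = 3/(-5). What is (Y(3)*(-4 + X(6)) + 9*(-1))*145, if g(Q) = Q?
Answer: -2001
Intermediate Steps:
x = -3/5 (x = 3*(-1/5) = -3/5 ≈ -0.60000)
Y(p) = -3/5
X(r) = 2*r (X(r) = r + r = 2*r)
(Y(3)*(-4 + X(6)) + 9*(-1))*145 = (-3*(-4 + 2*6)/5 + 9*(-1))*145 = (-3*(-4 + 12)/5 - 9)*145 = (-3/5*8 - 9)*145 = (-24/5 - 9)*145 = -69/5*145 = -2001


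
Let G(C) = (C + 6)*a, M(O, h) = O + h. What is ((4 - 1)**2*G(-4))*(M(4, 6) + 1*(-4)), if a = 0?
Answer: 0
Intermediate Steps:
G(C) = 0 (G(C) = (C + 6)*0 = (6 + C)*0 = 0)
((4 - 1)**2*G(-4))*(M(4, 6) + 1*(-4)) = ((4 - 1)**2*0)*((4 + 6) + 1*(-4)) = (3**2*0)*(10 - 4) = (9*0)*6 = 0*6 = 0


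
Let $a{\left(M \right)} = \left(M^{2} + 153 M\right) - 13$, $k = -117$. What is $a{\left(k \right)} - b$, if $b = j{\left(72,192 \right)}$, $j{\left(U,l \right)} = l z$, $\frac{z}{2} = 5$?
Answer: $-6145$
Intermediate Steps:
$z = 10$ ($z = 2 \cdot 5 = 10$)
$j{\left(U,l \right)} = 10 l$ ($j{\left(U,l \right)} = l 10 = 10 l$)
$b = 1920$ ($b = 10 \cdot 192 = 1920$)
$a{\left(M \right)} = -13 + M^{2} + 153 M$
$a{\left(k \right)} - b = \left(-13 + \left(-117\right)^{2} + 153 \left(-117\right)\right) - 1920 = \left(-13 + 13689 - 17901\right) - 1920 = -4225 - 1920 = -6145$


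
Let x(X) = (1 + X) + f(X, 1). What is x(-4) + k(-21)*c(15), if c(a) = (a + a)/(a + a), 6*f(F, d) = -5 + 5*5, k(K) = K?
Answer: -62/3 ≈ -20.667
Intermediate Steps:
f(F, d) = 10/3 (f(F, d) = (-5 + 5*5)/6 = (-5 + 25)/6 = (⅙)*20 = 10/3)
x(X) = 13/3 + X (x(X) = (1 + X) + 10/3 = 13/3 + X)
c(a) = 1 (c(a) = (2*a)/((2*a)) = (2*a)*(1/(2*a)) = 1)
x(-4) + k(-21)*c(15) = (13/3 - 4) - 21*1 = ⅓ - 21 = -62/3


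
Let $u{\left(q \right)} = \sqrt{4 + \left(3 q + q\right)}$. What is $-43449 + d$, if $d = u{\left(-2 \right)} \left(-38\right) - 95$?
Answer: $-43544 - 76 i \approx -43544.0 - 76.0 i$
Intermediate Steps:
$u{\left(q \right)} = \sqrt{4 + 4 q}$
$d = -95 - 76 i$ ($d = 2 \sqrt{1 - 2} \left(-38\right) - 95 = 2 \sqrt{-1} \left(-38\right) - 95 = 2 i \left(-38\right) - 95 = - 76 i - 95 = -95 - 76 i \approx -95.0 - 76.0 i$)
$-43449 + d = -43449 - \left(95 + 76 i\right) = -43544 - 76 i$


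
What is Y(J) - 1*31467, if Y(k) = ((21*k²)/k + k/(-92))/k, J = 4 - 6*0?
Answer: -2893033/92 ≈ -31446.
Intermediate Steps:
J = 4 (J = 4 + 0 = 4)
Y(k) = 1931/92 (Y(k) = (21*k + k*(-1/92))/k = (21*k - k/92)/k = (1931*k/92)/k = 1931/92)
Y(J) - 1*31467 = 1931/92 - 1*31467 = 1931/92 - 31467 = -2893033/92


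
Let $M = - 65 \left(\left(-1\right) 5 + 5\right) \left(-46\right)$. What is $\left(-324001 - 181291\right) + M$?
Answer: $-505292$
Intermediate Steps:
$M = 0$ ($M = - 65 \left(-5 + 5\right) \left(-46\right) = \left(-65\right) 0 \left(-46\right) = 0 \left(-46\right) = 0$)
$\left(-324001 - 181291\right) + M = \left(-324001 - 181291\right) + 0 = -505292 + 0 = -505292$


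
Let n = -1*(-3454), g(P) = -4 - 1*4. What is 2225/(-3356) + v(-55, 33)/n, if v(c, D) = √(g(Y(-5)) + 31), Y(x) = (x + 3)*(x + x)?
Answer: -2225/3356 + √23/3454 ≈ -0.66160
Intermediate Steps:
Y(x) = 2*x*(3 + x) (Y(x) = (3 + x)*(2*x) = 2*x*(3 + x))
g(P) = -8 (g(P) = -4 - 4 = -8)
v(c, D) = √23 (v(c, D) = √(-8 + 31) = √23)
n = 3454
2225/(-3356) + v(-55, 33)/n = 2225/(-3356) + √23/3454 = 2225*(-1/3356) + √23*(1/3454) = -2225/3356 + √23/3454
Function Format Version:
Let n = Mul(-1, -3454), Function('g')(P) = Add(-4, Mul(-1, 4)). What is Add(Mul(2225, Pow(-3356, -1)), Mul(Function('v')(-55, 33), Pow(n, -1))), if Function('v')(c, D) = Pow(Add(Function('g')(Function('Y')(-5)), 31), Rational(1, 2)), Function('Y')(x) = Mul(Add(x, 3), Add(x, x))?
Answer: Add(Rational(-2225, 3356), Mul(Rational(1, 3454), Pow(23, Rational(1, 2)))) ≈ -0.66160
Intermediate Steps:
Function('Y')(x) = Mul(2, x, Add(3, x)) (Function('Y')(x) = Mul(Add(3, x), Mul(2, x)) = Mul(2, x, Add(3, x)))
Function('g')(P) = -8 (Function('g')(P) = Add(-4, -4) = -8)
Function('v')(c, D) = Pow(23, Rational(1, 2)) (Function('v')(c, D) = Pow(Add(-8, 31), Rational(1, 2)) = Pow(23, Rational(1, 2)))
n = 3454
Add(Mul(2225, Pow(-3356, -1)), Mul(Function('v')(-55, 33), Pow(n, -1))) = Add(Mul(2225, Pow(-3356, -1)), Mul(Pow(23, Rational(1, 2)), Pow(3454, -1))) = Add(Mul(2225, Rational(-1, 3356)), Mul(Pow(23, Rational(1, 2)), Rational(1, 3454))) = Add(Rational(-2225, 3356), Mul(Rational(1, 3454), Pow(23, Rational(1, 2))))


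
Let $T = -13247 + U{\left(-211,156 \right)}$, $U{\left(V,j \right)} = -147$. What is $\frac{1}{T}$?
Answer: $- \frac{1}{13394} \approx -7.466 \cdot 10^{-5}$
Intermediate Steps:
$T = -13394$ ($T = -13247 - 147 = -13394$)
$\frac{1}{T} = \frac{1}{-13394} = - \frac{1}{13394}$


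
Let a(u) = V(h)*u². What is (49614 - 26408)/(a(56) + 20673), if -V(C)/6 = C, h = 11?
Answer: -23206/186303 ≈ -0.12456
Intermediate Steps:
V(C) = -6*C
a(u) = -66*u² (a(u) = (-6*11)*u² = -66*u²)
(49614 - 26408)/(a(56) + 20673) = (49614 - 26408)/(-66*56² + 20673) = 23206/(-66*3136 + 20673) = 23206/(-206976 + 20673) = 23206/(-186303) = 23206*(-1/186303) = -23206/186303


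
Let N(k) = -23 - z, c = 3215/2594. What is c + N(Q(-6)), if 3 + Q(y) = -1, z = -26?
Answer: 10997/2594 ≈ 4.2394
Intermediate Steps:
Q(y) = -4 (Q(y) = -3 - 1 = -4)
c = 3215/2594 (c = 3215*(1/2594) = 3215/2594 ≈ 1.2394)
N(k) = 3 (N(k) = -23 - 1*(-26) = -23 + 26 = 3)
c + N(Q(-6)) = 3215/2594 + 3 = 10997/2594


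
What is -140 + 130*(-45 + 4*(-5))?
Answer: -8590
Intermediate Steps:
-140 + 130*(-45 + 4*(-5)) = -140 + 130*(-45 - 20) = -140 + 130*(-65) = -140 - 8450 = -8590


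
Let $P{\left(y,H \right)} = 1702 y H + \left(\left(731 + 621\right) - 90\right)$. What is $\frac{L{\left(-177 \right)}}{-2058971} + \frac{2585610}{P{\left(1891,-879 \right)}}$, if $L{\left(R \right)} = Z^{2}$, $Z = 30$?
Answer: $- \frac{3934917990855}{2912460205127968} \approx -0.0013511$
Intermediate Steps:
$P{\left(y,H \right)} = 1262 + 1702 H y$ ($P{\left(y,H \right)} = 1702 H y + \left(1352 - 90\right) = 1702 H y + 1262 = 1262 + 1702 H y$)
$L{\left(R \right)} = 900$ ($L{\left(R \right)} = 30^{2} = 900$)
$\frac{L{\left(-177 \right)}}{-2058971} + \frac{2585610}{P{\left(1891,-879 \right)}} = \frac{900}{-2058971} + \frac{2585610}{1262 + 1702 \left(-879\right) 1891} = 900 \left(- \frac{1}{2058971}\right) + \frac{2585610}{1262 - 2829045678} = - \frac{900}{2058971} + \frac{2585610}{-2829044416} = - \frac{900}{2058971} + 2585610 \left(- \frac{1}{2829044416}\right) = - \frac{900}{2058971} - \frac{1292805}{1414522208} = - \frac{3934917990855}{2912460205127968}$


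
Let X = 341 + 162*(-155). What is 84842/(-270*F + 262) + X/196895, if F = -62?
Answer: 8141921526/1673804395 ≈ 4.8643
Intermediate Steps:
X = -24769 (X = 341 - 25110 = -24769)
84842/(-270*F + 262) + X/196895 = 84842/(-270*(-62) + 262) - 24769/196895 = 84842/(16740 + 262) - 24769*1/196895 = 84842/17002 - 24769/196895 = 84842*(1/17002) - 24769/196895 = 42421/8501 - 24769/196895 = 8141921526/1673804395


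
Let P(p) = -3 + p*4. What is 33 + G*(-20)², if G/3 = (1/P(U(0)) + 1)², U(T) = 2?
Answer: 1761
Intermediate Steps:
P(p) = -3 + 4*p
G = 108/25 (G = 3*(1/(-3 + 4*2) + 1)² = 3*(1/(-3 + 8) + 1)² = 3*(1/5 + 1)² = 3*(⅕ + 1)² = 3*(6/5)² = 3*(36/25) = 108/25 ≈ 4.3200)
33 + G*(-20)² = 33 + (108/25)*(-20)² = 33 + (108/25)*400 = 33 + 1728 = 1761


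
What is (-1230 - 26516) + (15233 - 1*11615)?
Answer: -24128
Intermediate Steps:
(-1230 - 26516) + (15233 - 1*11615) = -27746 + (15233 - 11615) = -27746 + 3618 = -24128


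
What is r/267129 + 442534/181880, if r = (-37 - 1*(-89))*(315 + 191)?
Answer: 61499645723/24292711260 ≈ 2.5316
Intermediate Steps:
r = 26312 (r = (-37 + 89)*506 = 52*506 = 26312)
r/267129 + 442534/181880 = 26312/267129 + 442534/181880 = 26312*(1/267129) + 442534*(1/181880) = 26312/267129 + 221267/90940 = 61499645723/24292711260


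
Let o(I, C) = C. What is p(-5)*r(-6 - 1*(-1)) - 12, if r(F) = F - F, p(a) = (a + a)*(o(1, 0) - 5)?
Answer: -12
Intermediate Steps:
p(a) = -10*a (p(a) = (a + a)*(0 - 5) = (2*a)*(-5) = -10*a)
r(F) = 0
p(-5)*r(-6 - 1*(-1)) - 12 = -10*(-5)*0 - 12 = 50*0 - 12 = 0 - 12 = -12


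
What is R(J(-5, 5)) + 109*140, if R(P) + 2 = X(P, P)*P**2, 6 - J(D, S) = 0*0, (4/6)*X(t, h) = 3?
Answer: 15420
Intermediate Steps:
X(t, h) = 9/2 (X(t, h) = (3/2)*3 = 9/2)
J(D, S) = 6 (J(D, S) = 6 - 0*0 = 6 - 1*0 = 6 + 0 = 6)
R(P) = -2 + 9*P**2/2
R(J(-5, 5)) + 109*140 = (-2 + (9/2)*6**2) + 109*140 = (-2 + (9/2)*36) + 15260 = (-2 + 162) + 15260 = 160 + 15260 = 15420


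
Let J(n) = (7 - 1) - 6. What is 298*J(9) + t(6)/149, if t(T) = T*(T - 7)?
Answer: -6/149 ≈ -0.040268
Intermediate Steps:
t(T) = T*(-7 + T)
J(n) = 0 (J(n) = 6 - 6 = 0)
298*J(9) + t(6)/149 = 298*0 + (6*(-7 + 6))/149 = 0 + (6*(-1))*(1/149) = 0 - 6*1/149 = 0 - 6/149 = -6/149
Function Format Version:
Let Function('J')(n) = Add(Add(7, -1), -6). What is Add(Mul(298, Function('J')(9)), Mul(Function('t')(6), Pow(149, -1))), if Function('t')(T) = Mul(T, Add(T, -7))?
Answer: Rational(-6, 149) ≈ -0.040268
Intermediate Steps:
Function('t')(T) = Mul(T, Add(-7, T))
Function('J')(n) = 0 (Function('J')(n) = Add(6, -6) = 0)
Add(Mul(298, Function('J')(9)), Mul(Function('t')(6), Pow(149, -1))) = Add(Mul(298, 0), Mul(Mul(6, Add(-7, 6)), Pow(149, -1))) = Add(0, Mul(Mul(6, -1), Rational(1, 149))) = Add(0, Mul(-6, Rational(1, 149))) = Add(0, Rational(-6, 149)) = Rational(-6, 149)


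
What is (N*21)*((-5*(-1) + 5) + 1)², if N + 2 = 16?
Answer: 35574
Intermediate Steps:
N = 14 (N = -2 + 16 = 14)
(N*21)*((-5*(-1) + 5) + 1)² = (14*21)*((-5*(-1) + 5) + 1)² = 294*((5 + 5) + 1)² = 294*(10 + 1)² = 294*11² = 294*121 = 35574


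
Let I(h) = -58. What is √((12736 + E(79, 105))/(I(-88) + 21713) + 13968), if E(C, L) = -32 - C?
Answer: √262016547823/4331 ≈ 118.19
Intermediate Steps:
√((12736 + E(79, 105))/(I(-88) + 21713) + 13968) = √((12736 + (-32 - 1*79))/(-58 + 21713) + 13968) = √((12736 + (-32 - 79))/21655 + 13968) = √((12736 - 111)*(1/21655) + 13968) = √(12625*(1/21655) + 13968) = √(2525/4331 + 13968) = √(60497933/4331) = √262016547823/4331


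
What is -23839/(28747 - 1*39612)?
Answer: 23839/10865 ≈ 2.1941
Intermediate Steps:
-23839/(28747 - 1*39612) = -23839/(28747 - 39612) = -23839/(-10865) = -23839*(-1/10865) = 23839/10865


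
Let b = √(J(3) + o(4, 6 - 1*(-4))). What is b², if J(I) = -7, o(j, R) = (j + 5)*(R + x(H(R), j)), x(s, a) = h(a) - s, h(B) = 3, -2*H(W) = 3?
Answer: 247/2 ≈ 123.50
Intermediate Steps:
H(W) = -3/2 (H(W) = -½*3 = -3/2)
x(s, a) = 3 - s
o(j, R) = (5 + j)*(9/2 + R) (o(j, R) = (j + 5)*(R + (3 - 1*(-3/2))) = (5 + j)*(R + (3 + 3/2)) = (5 + j)*(R + 9/2) = (5 + j)*(9/2 + R))
b = √494/2 (b = √(-7 + (45/2 + 5*(6 - 1*(-4)) + (9/2)*4 + (6 - 1*(-4))*4)) = √(-7 + (45/2 + 5*(6 + 4) + 18 + (6 + 4)*4)) = √(-7 + (45/2 + 5*10 + 18 + 10*4)) = √(-7 + (45/2 + 50 + 18 + 40)) = √(-7 + 261/2) = √(247/2) = √494/2 ≈ 11.113)
b² = (√494/2)² = 247/2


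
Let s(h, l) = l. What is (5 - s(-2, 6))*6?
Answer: -6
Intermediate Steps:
(5 - s(-2, 6))*6 = (5 - 1*6)*6 = (5 - 6)*6 = -1*6 = -6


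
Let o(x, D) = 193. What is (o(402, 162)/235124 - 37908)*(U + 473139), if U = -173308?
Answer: -2672417809112569/235124 ≈ -1.1366e+10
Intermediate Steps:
(o(402, 162)/235124 - 37908)*(U + 473139) = (193/235124 - 37908)*(-173308 + 473139) = (193*(1/235124) - 37908)*299831 = (193/235124 - 37908)*299831 = -8913080399/235124*299831 = -2672417809112569/235124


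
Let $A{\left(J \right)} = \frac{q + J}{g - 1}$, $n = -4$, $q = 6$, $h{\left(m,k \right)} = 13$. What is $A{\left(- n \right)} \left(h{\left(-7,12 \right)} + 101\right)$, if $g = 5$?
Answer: $285$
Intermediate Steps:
$A{\left(J \right)} = \frac{3}{2} + \frac{J}{4}$ ($A{\left(J \right)} = \frac{6 + J}{5 - 1} = \frac{6 + J}{4} = \left(6 + J\right) \frac{1}{4} = \frac{3}{2} + \frac{J}{4}$)
$A{\left(- n \right)} \left(h{\left(-7,12 \right)} + 101\right) = \left(\frac{3}{2} + \frac{\left(-1\right) \left(-4\right)}{4}\right) \left(13 + 101\right) = \left(\frac{3}{2} + \frac{1}{4} \cdot 4\right) 114 = \left(\frac{3}{2} + 1\right) 114 = \frac{5}{2} \cdot 114 = 285$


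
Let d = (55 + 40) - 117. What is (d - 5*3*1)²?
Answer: 1369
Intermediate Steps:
d = -22 (d = 95 - 117 = -22)
(d - 5*3*1)² = (-22 - 5*3*1)² = (-22 - 15*1)² = (-22 - 15)² = (-37)² = 1369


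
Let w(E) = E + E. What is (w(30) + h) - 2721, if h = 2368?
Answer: -293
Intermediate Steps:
w(E) = 2*E
(w(30) + h) - 2721 = (2*30 + 2368) - 2721 = (60 + 2368) - 2721 = 2428 - 2721 = -293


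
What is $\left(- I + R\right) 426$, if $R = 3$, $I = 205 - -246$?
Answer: $-190848$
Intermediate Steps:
$I = 451$ ($I = 205 + 246 = 451$)
$\left(- I + R\right) 426 = \left(\left(-1\right) 451 + 3\right) 426 = \left(-451 + 3\right) 426 = \left(-448\right) 426 = -190848$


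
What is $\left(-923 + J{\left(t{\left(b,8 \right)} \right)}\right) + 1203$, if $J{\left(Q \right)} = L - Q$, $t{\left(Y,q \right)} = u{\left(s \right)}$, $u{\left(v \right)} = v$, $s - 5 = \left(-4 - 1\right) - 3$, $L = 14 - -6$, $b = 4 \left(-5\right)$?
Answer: $303$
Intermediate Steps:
$b = -20$
$L = 20$ ($L = 14 + 6 = 20$)
$s = -3$ ($s = 5 - 8 = -3$)
$t{\left(Y,q \right)} = -3$
$J{\left(Q \right)} = 20 - Q$
$\left(-923 + J{\left(t{\left(b,8 \right)} \right)}\right) + 1203 = \left(-923 + \left(20 - -3\right)\right) + 1203 = \left(-923 + \left(20 + 3\right)\right) + 1203 = \left(-923 + 23\right) + 1203 = -900 + 1203 = 303$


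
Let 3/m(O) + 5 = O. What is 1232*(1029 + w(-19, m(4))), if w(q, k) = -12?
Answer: 1252944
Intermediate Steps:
m(O) = 3/(-5 + O)
1232*(1029 + w(-19, m(4))) = 1232*(1029 - 12) = 1232*1017 = 1252944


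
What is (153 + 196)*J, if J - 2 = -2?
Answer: 0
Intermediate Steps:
J = 0 (J = 2 - 2 = 0)
(153 + 196)*J = (153 + 196)*0 = 349*0 = 0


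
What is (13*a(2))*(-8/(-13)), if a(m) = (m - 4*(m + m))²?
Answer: 1568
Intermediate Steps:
a(m) = 49*m² (a(m) = (m - 8*m)² = (-7*m)² = 49*m²)
(13*a(2))*(-8/(-13)) = (13*(49*2²))*(-8/(-13)) = (13*(49*4))*(-8*(-1/13)) = (13*196)*(8/13) = 2548*(8/13) = 1568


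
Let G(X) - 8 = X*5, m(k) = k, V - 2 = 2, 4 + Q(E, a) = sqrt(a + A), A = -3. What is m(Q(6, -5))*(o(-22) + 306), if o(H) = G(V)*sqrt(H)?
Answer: -4*(2 - I*sqrt(2))*(153 + 14*I*sqrt(22)) ≈ -1595.5 + 340.17*I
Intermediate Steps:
Q(E, a) = -4 + sqrt(-3 + a) (Q(E, a) = -4 + sqrt(a - 3) = -4 + sqrt(-3 + a))
V = 4 (V = 2 + 2 = 4)
G(X) = 8 + 5*X (G(X) = 8 + X*5 = 8 + 5*X)
o(H) = 28*sqrt(H) (o(H) = (8 + 5*4)*sqrt(H) = (8 + 20)*sqrt(H) = 28*sqrt(H))
m(Q(6, -5))*(o(-22) + 306) = (-4 + sqrt(-3 - 5))*(28*sqrt(-22) + 306) = (-4 + sqrt(-8))*(28*(I*sqrt(22)) + 306) = (-4 + 2*I*sqrt(2))*(28*I*sqrt(22) + 306) = (-4 + 2*I*sqrt(2))*(306 + 28*I*sqrt(22))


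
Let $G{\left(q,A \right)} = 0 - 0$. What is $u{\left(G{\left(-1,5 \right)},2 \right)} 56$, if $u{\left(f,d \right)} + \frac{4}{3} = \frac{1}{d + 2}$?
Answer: $- \frac{182}{3} \approx -60.667$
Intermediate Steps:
$G{\left(q,A \right)} = 0$ ($G{\left(q,A \right)} = 0 + 0 = 0$)
$u{\left(f,d \right)} = - \frac{4}{3} + \frac{1}{2 + d}$ ($u{\left(f,d \right)} = - \frac{4}{3} + \frac{1}{d + 2} = - \frac{4}{3} + \frac{1}{2 + d}$)
$u{\left(G{\left(-1,5 \right)},2 \right)} 56 = \frac{-5 - 8}{3 \left(2 + 2\right)} 56 = \frac{-5 - 8}{3 \cdot 4} \cdot 56 = \frac{1}{3} \cdot \frac{1}{4} \left(-13\right) 56 = \left(- \frac{13}{12}\right) 56 = - \frac{182}{3}$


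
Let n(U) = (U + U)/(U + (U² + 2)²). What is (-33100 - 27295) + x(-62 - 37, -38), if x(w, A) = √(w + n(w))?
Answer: -60395 + 6*I*√6349036550904795/48049355 ≈ -60395.0 + 9.9499*I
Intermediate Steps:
n(U) = 2*U/(U + (2 + U²)²) (n(U) = (2*U)/(U + (2 + U²)²) = 2*U/(U + (2 + U²)²))
x(w, A) = √(w + 2*w/(w + (2 + w²)²))
(-33100 - 27295) + x(-62 - 37, -38) = (-33100 - 27295) + √((-62 - 37)*(2 + (-62 - 37) + (2 + (-62 - 37)²)²)/((-62 - 37) + (2 + (-62 - 37)²)²)) = -60395 + √(-99*(2 - 99 + (2 + (-99)²)²)/(-99 + (2 + (-99)²)²)) = -60395 + √(-99*(2 - 99 + (2 + 9801)²)/(-99 + (2 + 9801)²)) = -60395 + √(-99*(2 - 99 + 9803²)/(-99 + 9803²)) = -60395 + √(-99*(2 - 99 + 96098809)/(-99 + 96098809)) = -60395 + √(-99*96098712/96098710) = -60395 + √(-99*1/96098710*96098712) = -60395 + √(-4756886244/48049355) = -60395 + 6*I*√6349036550904795/48049355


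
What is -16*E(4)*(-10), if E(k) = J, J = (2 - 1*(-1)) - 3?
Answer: 0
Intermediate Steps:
J = 0 (J = (2 + 1) - 3 = 3 - 3 = 0)
E(k) = 0
-16*E(4)*(-10) = -16*0*(-10) = 0*(-10) = 0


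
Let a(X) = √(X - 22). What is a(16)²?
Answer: -6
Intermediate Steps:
a(X) = √(-22 + X)
a(16)² = (√(-22 + 16))² = (√(-6))² = (I*√6)² = -6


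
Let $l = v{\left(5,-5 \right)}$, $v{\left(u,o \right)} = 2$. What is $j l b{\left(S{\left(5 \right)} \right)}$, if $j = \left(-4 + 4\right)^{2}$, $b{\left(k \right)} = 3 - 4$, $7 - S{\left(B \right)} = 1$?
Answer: $0$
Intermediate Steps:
$S{\left(B \right)} = 6$ ($S{\left(B \right)} = 7 - 1 = 6$)
$b{\left(k \right)} = -1$
$l = 2$
$j = 0$ ($j = 0^{2} = 0$)
$j l b{\left(S{\left(5 \right)} \right)} = 0 \cdot 2 \left(-1\right) = 0 \left(-1\right) = 0$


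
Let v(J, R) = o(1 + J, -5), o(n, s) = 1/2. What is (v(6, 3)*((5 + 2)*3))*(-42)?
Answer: -441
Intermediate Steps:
o(n, s) = ½
v(J, R) = ½
(v(6, 3)*((5 + 2)*3))*(-42) = (((5 + 2)*3)/2)*(-42) = ((7*3)/2)*(-42) = ((½)*21)*(-42) = (21/2)*(-42) = -441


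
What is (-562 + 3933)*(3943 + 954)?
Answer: 16507787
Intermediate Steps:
(-562 + 3933)*(3943 + 954) = 3371*4897 = 16507787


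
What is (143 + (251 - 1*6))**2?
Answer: 150544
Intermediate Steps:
(143 + (251 - 1*6))**2 = (143 + (251 - 6))**2 = (143 + 245)**2 = 388**2 = 150544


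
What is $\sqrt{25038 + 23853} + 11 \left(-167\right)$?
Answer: $-1837 + \sqrt{48891} \approx -1615.9$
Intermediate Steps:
$\sqrt{25038 + 23853} + 11 \left(-167\right) = \sqrt{48891} - 1837 = -1837 + \sqrt{48891}$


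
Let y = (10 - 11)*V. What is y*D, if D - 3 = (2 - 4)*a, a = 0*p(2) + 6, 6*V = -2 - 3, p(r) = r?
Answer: -15/2 ≈ -7.5000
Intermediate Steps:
V = -5/6 (V = (-2 - 3)/6 = (1/6)*(-5) = -5/6 ≈ -0.83333)
a = 6 (a = 0*2 + 6 = 0 + 6 = 6)
D = -9 (D = 3 + (2 - 4)*6 = 3 - 2*6 = 3 - 12 = -9)
y = 5/6 (y = (10 - 11)*(-5/6) = -1*(-5/6) = 5/6 ≈ 0.83333)
y*D = (5/6)*(-9) = -15/2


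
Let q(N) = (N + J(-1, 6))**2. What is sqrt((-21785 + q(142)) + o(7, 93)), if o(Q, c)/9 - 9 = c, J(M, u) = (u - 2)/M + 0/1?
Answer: I*sqrt(1823) ≈ 42.697*I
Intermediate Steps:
J(M, u) = (-2 + u)/M (J(M, u) = (-2 + u)/M + 0*1 = (-2 + u)/M + 0 = (-2 + u)/M)
o(Q, c) = 81 + 9*c
q(N) = (-4 + N)**2 (q(N) = (N + (-2 + 6)/(-1))**2 = (N - 1*4)**2 = (N - 4)**2 = (-4 + N)**2)
sqrt((-21785 + q(142)) + o(7, 93)) = sqrt((-21785 + (-4 + 142)**2) + (81 + 9*93)) = sqrt((-21785 + 138**2) + (81 + 837)) = sqrt((-21785 + 19044) + 918) = sqrt(-2741 + 918) = sqrt(-1823) = I*sqrt(1823)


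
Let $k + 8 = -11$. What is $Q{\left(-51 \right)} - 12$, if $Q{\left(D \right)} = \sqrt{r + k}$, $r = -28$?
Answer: $-12 + i \sqrt{47} \approx -12.0 + 6.8557 i$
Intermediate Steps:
$k = -19$ ($k = -8 - 11 = -19$)
$Q{\left(D \right)} = i \sqrt{47}$ ($Q{\left(D \right)} = \sqrt{-28 - 19} = \sqrt{-47} = i \sqrt{47}$)
$Q{\left(-51 \right)} - 12 = i \sqrt{47} - 12 = -12 + i \sqrt{47}$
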